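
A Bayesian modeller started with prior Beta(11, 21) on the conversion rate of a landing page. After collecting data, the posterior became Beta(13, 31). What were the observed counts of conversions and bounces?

Beta is conjugate to the binomial likelihood: posterior = Beta(a+s, b+f).
Match parameters: s=13−11=2, f=31−21=10.

2 conversions and 10 bounces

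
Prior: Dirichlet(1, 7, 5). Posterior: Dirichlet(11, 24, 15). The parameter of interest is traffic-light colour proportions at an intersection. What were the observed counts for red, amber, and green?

For a Dirichlet(α) prior with multinomial counts c, the posterior is Dirichlet(α + c) componentwise.
Counts are posterior − prior componentwise: 11−1=10, 24−7=17, 15−5=10.

counts (10, 17, 10)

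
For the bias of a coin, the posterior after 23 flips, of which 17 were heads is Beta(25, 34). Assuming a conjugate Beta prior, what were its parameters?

A Beta(a, b) prior with s successes and f failures in binomial data gives a Beta(a+s, b+f) posterior.
Subtract the data counts: 25−17=8, 34−6=28.

Beta(8, 28)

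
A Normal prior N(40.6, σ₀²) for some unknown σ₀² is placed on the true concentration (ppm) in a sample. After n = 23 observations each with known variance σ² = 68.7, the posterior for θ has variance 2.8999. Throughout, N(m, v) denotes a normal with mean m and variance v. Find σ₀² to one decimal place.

σ₀² = 99.5

For the Normal–Normal model with known σ², precisions add: τ_n = τ₀ + n/σ².
So 1/σ₀² = 1/2.8999 − 23/68.7 = 0.344839 − 0.334789 = 0.010050.
Hence σ₀² = 1/0.010050 ≈ 99.5.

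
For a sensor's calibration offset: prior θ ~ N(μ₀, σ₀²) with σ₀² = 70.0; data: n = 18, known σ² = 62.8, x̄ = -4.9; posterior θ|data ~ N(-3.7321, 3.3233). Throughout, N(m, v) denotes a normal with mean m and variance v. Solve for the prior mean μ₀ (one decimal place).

μ₀ = 19.7

With known observation variance, the Normal–Normal posterior has precision τ_n = τ₀ + n/σ² and mean μ_n = (τ₀μ₀ + (n/σ²)x̄)/τ_n.
Here τ₀ = 1/70.0 = 0.014286 and τ_data = 18/62.8 = 0.286624, so τ_n = 0.300910.
Rearranging for μ₀: μ₀ = (μ_n·τ_n − τ_data·x̄)/τ₀ = (-3.7321·0.300910 − 0.286624·-4.9) / 0.014286 = 0.281431/0.014286 ≈ 19.7.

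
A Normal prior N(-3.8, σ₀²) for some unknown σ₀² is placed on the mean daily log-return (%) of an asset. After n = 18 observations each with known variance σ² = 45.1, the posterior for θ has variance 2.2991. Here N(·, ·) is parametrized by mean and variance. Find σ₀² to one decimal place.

σ₀² = 27.9

For the Normal–Normal model with known σ², precisions add: τ_n = τ₀ + n/σ².
So 1/σ₀² = 1/2.2991 − 18/45.1 = 0.434953 − 0.399113 = 0.035840.
Hence σ₀² = 1/0.035840 ≈ 27.9.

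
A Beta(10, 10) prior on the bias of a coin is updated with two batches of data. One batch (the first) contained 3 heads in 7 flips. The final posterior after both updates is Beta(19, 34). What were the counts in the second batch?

Because Beta–binomial updating is additive in the counts, the combined data contributed (α_post−α_prior, β_post−β_prior) successes and failures.
Total across both batches: 19−10=9 heads, 34−10=24 tails.
Subtract the first batch: 9−3=6 heads and 24−4=20 tails.

6 heads and 20 tails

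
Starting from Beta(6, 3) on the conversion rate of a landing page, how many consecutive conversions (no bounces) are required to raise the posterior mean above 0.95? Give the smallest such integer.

k = 52

After k conversions and 0 bounces the posterior is Beta(6+k, 3), with mean (6+k)/(6+3+k).
Set (6+k)/(9+k) > 0.95 and solve: k > (0.95·9 − 6)/(1 − 0.95) = 51.000.
The smallest integer exceeding 51.000 is 52, and checking k=52: (58)/(61) = 0.9508 > 0.95.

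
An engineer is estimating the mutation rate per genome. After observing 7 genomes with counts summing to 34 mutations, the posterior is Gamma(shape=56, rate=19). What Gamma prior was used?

Gamma(shape=22, rate=12)

Gamma–Poisson conjugacy: posterior shape = α + Σxᵢ, posterior rate = β + n.
So α = 56 − 34 = 22 and β = 19 − 7 = 12.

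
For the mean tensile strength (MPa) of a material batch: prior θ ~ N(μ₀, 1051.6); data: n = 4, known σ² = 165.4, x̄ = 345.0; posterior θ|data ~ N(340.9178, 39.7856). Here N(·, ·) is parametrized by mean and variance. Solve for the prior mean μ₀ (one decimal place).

With known observation variance, the Normal–Normal posterior has precision τ_n = τ₀ + n/σ² and mean μ_n = (τ₀μ₀ + (n/σ²)x̄)/τ_n.
Here τ₀ = 1/1051.6 = 0.000951 and τ_data = 4/165.4 = 0.024184, so τ_n = 0.025135.
Rearranging for μ₀: μ₀ = (μ_n·τ_n − τ_data·x̄)/τ₀ = (340.9178·0.025135 − 0.024184·345.0) / 0.000951 = 0.225489/0.000951 ≈ 237.1.

μ₀ = 237.1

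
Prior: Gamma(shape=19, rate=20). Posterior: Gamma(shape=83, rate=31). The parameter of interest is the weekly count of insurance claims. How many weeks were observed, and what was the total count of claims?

A Gamma(α, β) prior (rate parametrization) on a Poisson rate with n observations summing to S gives posterior Gamma(α+S, β+n).
Matching: Σxᵢ = 83 − 19 = 64 and n = 31 − 20 = 11.

n = 11 weeks with total 64 claims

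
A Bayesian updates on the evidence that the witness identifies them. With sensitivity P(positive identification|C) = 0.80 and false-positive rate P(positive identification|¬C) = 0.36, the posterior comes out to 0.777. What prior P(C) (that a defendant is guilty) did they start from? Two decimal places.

P(C) = 0.61

In odds form, posterior odds = prior odds × likelihood ratio, so prior odds = posterior odds ÷ LR.
Posterior odds = 0.777/(1−0.777) = 3.4843. LR = 0.80/0.36 = 2.2222.
Prior odds = 3.4843/2.2222 = 1.5680, so P(C) = 1.5680/(1+1.5680) ≈ 0.61.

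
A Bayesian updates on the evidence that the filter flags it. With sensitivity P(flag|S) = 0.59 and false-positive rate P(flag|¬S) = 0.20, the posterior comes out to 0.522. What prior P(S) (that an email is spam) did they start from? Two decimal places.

P(S) = 0.27

Bayes' rule in odds form gives O(S|E) = O(S)·[P(E|S)/P(E|¬S)], hence O(S) = O(S|E)/LR.
Posterior odds = 0.522/(1−0.522) = 1.0921. LR = 0.59/0.20 = 2.9500.
Prior odds = 1.0921/2.9500 = 0.3702, so P(S) = 0.3702/(1+0.3702) ≈ 0.27.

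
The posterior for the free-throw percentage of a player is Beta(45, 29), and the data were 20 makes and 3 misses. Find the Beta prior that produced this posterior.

A Beta(a, b) prior with s successes and f failures in binomial data gives a Beta(a+s, b+f) posterior.
So a = 45 − 20 = 25 and b = 29 − 3 = 26.

Beta(25, 26)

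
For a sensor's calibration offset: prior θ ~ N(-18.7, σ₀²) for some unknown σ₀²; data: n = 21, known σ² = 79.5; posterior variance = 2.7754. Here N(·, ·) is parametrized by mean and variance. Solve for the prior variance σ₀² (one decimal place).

σ₀² = 10.4

For the Normal–Normal model with known σ², precisions add: τ_n = τ₀ + n/σ².
So 1/σ₀² = 1/2.7754 − 21/79.5 = 0.360308 − 0.264151 = 0.096157.
Hence σ₀² = 1/0.096157 ≈ 10.4.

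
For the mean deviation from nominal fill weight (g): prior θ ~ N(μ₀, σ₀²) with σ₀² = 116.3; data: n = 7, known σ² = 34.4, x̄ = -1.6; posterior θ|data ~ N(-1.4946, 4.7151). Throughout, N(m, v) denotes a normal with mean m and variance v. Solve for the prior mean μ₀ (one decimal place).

μ₀ = 1.0

With known observation variance, the Normal–Normal posterior has precision τ_n = τ₀ + n/σ² and mean μ_n = (τ₀μ₀ + (n/σ²)x̄)/τ_n.
Here τ₀ = 1/116.3 = 0.008598 and τ_data = 7/34.4 = 0.203488, so τ_n = 0.212086.
Rearranging for μ₀: μ₀ = (μ_n·τ_n − τ_data·x̄)/τ₀ = (-1.4946·0.212086 − 0.203488·-1.6) / 0.008598 = 0.008597/0.008598 ≈ 1.0.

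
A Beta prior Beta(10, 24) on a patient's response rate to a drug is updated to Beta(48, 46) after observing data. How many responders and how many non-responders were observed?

38 responders and 22 non-responders

Beta is conjugate to the binomial likelihood: posterior = Beta(α+s, β+f).
Match parameters: s=48−10=38, f=46−24=22.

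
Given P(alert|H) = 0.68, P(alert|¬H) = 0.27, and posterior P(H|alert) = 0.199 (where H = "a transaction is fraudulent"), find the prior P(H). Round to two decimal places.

P(H) = 0.09

In odds form, posterior odds = prior odds × likelihood ratio, so prior odds = posterior odds ÷ LR.
Posterior odds = 0.199/(1−0.199) = 0.2484. LR = 0.68/0.27 = 2.5185.
Prior odds = 0.2484/2.5185 = 0.0986, so P(H) = 0.0986/(1+0.0986) ≈ 0.09.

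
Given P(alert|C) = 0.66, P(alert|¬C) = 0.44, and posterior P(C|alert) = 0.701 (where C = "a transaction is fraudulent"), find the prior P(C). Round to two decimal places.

In odds form, posterior odds = prior odds × likelihood ratio, so prior odds = posterior odds ÷ LR.
Posterior odds = 0.701/(1−0.701) = 2.3445. LR = 0.66/0.44 = 1.5000.
Prior odds = 2.3445/1.5000 = 1.5630, so P(C) = 1.5630/(1+1.5630) ≈ 0.61.

P(C) = 0.61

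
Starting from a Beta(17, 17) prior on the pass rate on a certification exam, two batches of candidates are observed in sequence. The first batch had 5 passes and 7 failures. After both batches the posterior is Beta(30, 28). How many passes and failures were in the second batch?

8 passes and 4 failures

Because Beta–binomial updating is additive in the counts, the combined data contributed (α_post−α_prior, β_post−β_prior) successes and failures.
Total across both batches: 30−17=13 passes, 28−17=11 failures.
Subtract the first batch: 13−5=8 passes and 11−7=4 failures.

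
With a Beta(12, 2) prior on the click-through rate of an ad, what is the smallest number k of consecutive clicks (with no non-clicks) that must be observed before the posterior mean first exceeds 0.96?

k = 37

After k clicks and 0 non-clicks the posterior is Beta(12+k, 2), with mean (12+k)/(12+2+k).
Set (12+k)/(14+k) > 0.96 and solve: k > (0.96·14 − 12)/(1 − 0.96) = 36.000.
The smallest integer exceeding 36.000 is 37.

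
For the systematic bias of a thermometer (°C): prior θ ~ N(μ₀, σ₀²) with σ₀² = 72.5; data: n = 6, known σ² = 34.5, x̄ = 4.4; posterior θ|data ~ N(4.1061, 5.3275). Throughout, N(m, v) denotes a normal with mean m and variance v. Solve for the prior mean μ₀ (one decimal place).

The posterior mean is a precision-weighted average: μ_n = (τ₀μ₀ + τ_data·x̄)/(τ₀+τ_data), with τ₀=1/σ₀² and τ_data=n/σ².
Here τ₀ = 1/72.5 = 0.013793 and τ_data = 6/34.5 = 0.173913, so τ_n = 0.187706.
Rearranging for μ₀: μ₀ = (μ_n·τ_n − τ_data·x̄)/τ₀ = (4.1061·0.187706 − 0.173913·4.4) / 0.013793 = 0.005522/0.013793 ≈ 0.4.

μ₀ = 0.4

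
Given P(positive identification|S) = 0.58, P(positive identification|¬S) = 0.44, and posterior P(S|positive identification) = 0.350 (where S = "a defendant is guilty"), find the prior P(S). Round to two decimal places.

P(S) = 0.29

Bayes' rule in odds form gives O(S|E) = O(S)·[P(E|S)/P(E|¬S)], hence O(S) = O(S|E)/LR.
Posterior odds = 0.350/(1−0.350) = 0.5385. LR = 0.58/0.44 = 1.3182.
Prior odds = 0.5385/1.3182 = 0.4085, so P(S) = 0.4085/(1+0.4085) ≈ 0.29.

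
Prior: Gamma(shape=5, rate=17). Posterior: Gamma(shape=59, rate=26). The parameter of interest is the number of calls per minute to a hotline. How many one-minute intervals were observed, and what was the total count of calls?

n = 9 one-minute intervals with total 54 calls

Gamma–Poisson conjugacy: posterior shape = α + Σxᵢ, posterior rate = β + n.
Matching: Σxᵢ = 59 − 5 = 54 and n = 26 − 17 = 9.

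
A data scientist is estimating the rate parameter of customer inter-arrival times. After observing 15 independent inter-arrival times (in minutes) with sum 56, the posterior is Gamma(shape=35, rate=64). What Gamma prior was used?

For an exponential likelihood with a Gamma(α, β) prior on the rate, n observations with total T give posterior Gamma(α+n, β+T).
So α = 35 − 15 = 20 and β = 64 − 56 = 8.

Gamma(shape=20, rate=8)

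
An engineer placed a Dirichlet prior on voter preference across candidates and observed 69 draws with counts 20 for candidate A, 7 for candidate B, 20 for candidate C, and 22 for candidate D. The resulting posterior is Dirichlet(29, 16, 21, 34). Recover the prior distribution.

For a Dirichlet(α) prior with multinomial counts c, the posterior is Dirichlet(α + c) componentwise.
Subtract each count from the matching posterior parameter: 29−20=9, 16−7=9, 21−20=1, 34−22=12.

Dirichlet(9, 9, 1, 12)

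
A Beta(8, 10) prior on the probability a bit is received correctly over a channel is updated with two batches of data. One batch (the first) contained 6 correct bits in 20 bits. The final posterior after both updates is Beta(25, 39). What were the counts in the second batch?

Because Beta–binomial updating is additive in the counts, the combined data contributed (α_post−α_prior, β_post−β_prior) successes and failures.
Total across both batches: 25−8=17 correct bits, 39−10=29 errors.
Subtract the first batch: 17−6=11 correct bits and 29−14=15 errors.

11 correct bits and 15 errors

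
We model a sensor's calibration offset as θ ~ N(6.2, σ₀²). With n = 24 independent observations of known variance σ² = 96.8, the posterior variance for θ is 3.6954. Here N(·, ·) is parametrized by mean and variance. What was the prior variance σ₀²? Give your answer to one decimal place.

σ₀² = 44.1

For the Normal–Normal model with known σ², precisions add: τ_n = τ₀ + n/σ².
So 1/σ₀² = 1/3.6954 − 24/96.8 = 0.270607 − 0.247934 = 0.022673.
Hence σ₀² = 1/0.022673 ≈ 44.1.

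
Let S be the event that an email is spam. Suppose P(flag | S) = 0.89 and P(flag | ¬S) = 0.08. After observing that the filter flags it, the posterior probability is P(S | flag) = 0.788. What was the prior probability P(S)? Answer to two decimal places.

P(S) = 0.25

Bayes' rule in odds form gives O(S|E) = O(S)·[P(E|S)/P(E|¬S)], hence O(S) = O(S|E)/LR.
Posterior odds = 0.788/(1−0.788) = 3.7170. LR = 0.89/0.08 = 11.1250.
Prior odds = 3.7170/11.1250 = 0.3341, so P(S) = 0.3341/(1+0.3341) ≈ 0.25.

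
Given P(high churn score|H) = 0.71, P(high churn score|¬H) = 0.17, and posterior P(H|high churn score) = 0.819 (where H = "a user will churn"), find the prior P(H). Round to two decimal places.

P(H) = 0.52

In odds form, posterior odds = prior odds × likelihood ratio, so prior odds = posterior odds ÷ LR.
Posterior odds = 0.819/(1−0.819) = 4.5249. LR = 0.71/0.17 = 4.1765.
Prior odds = 4.5249/4.1765 = 1.0834, so P(H) = 1.0834/(1+1.0834) ≈ 0.52.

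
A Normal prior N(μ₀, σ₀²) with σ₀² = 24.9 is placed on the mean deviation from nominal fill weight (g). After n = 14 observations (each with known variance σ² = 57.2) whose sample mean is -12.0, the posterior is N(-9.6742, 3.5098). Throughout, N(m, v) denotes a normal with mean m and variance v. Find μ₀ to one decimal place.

μ₀ = 4.5

With known observation variance, the Normal–Normal posterior has precision τ_n = τ₀ + n/σ² and mean μ_n = (τ₀μ₀ + (n/σ²)x̄)/τ_n.
Here τ₀ = 1/24.9 = 0.040161 and τ_data = 14/57.2 = 0.244755, so τ_n = 0.284916.
Rearranging for μ₀: μ₀ = (μ_n·τ_n − τ_data·x̄)/τ₀ = (-9.6742·0.284916 − 0.244755·-12.0) / 0.040161 = 0.180726/0.040161 ≈ 4.5.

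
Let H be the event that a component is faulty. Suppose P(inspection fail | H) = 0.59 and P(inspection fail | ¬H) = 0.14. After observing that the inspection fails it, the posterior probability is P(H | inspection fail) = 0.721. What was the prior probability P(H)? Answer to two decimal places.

P(H) = 0.38

In odds form, posterior odds = prior odds × likelihood ratio, so prior odds = posterior odds ÷ LR.
Posterior odds = 0.721/(1−0.721) = 2.5842. LR = 0.59/0.14 = 4.2143.
Prior odds = 2.5842/4.2143 = 0.6132, so P(H) = 0.6132/(1+0.6132) ≈ 0.38.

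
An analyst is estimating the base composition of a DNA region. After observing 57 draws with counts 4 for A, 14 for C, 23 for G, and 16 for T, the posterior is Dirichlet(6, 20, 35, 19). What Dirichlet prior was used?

Dirichlet(2, 6, 12, 3)

For a Dirichlet(α) prior with multinomial counts c, the posterior is Dirichlet(α + c) componentwise.
Subtract each count from the matching posterior parameter: 6−4=2, 20−14=6, 35−23=12, 19−16=3.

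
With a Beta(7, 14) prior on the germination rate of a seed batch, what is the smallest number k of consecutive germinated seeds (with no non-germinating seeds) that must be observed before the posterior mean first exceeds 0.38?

After k germinated seeds and 0 non-germinating seeds the posterior is Beta(7+k, 14), with mean (7+k)/(7+14+k).
Set (7+k)/(21+k) > 0.38 and solve: k > (0.38·21 − 7)/(1 − 0.38) = 1.581.
The smallest integer exceeding 1.581 is 2, and checking k=2: (9)/(23) = 0.3913 > 0.38.

k = 2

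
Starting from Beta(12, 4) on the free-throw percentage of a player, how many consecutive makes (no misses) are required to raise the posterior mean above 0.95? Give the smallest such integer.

k = 65

After k makes and 0 misses the posterior is Beta(12+k, 4), with mean (12+k)/(12+4+k).
Set (12+k)/(16+k) > 0.95 and solve: k > (0.95·16 − 12)/(1 − 0.95) = 64.000.
The smallest integer exceeding 64.000 is 65, and checking k=65: (77)/(81) = 0.9506 > 0.95.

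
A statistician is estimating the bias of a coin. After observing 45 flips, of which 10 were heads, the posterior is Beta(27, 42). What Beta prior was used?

Under Beta–binomial conjugacy the posterior parameters are (a+s, b+f).
Subtract the data counts: 27−10=17, 42−35=7.

Beta(17, 7)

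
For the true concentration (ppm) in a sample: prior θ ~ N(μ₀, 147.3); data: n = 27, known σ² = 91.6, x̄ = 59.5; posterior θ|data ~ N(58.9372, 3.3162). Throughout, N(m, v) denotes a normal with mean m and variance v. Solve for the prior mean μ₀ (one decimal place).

The posterior mean is a precision-weighted average: μ_n = (τ₀μ₀ + τ_data·x̄)/(τ₀+τ_data), with τ₀=1/σ₀² and τ_data=n/σ².
Here τ₀ = 1/147.3 = 0.006789 and τ_data = 27/91.6 = 0.294760, so τ_n = 0.301549.
Rearranging for μ₀: μ₀ = (μ_n·τ_n − τ_data·x̄)/τ₀ = (58.9372·0.301549 − 0.294760·59.5) / 0.006789 = 0.234234/0.006789 ≈ 34.5.

μ₀ = 34.5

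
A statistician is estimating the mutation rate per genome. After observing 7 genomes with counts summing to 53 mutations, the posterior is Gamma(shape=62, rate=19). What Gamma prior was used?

Gamma(shape=9, rate=12)

A Gamma(α, β) prior (rate parametrization) on a Poisson rate with n observations summing to S gives posterior Gamma(α+S, β+n).
So α = 62 − 53 = 9 and β = 19 − 7 = 12.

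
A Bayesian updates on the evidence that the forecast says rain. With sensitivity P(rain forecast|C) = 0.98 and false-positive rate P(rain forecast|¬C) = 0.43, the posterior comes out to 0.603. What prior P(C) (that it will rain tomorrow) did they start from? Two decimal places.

P(C) = 0.40

In odds form, posterior odds = prior odds × likelihood ratio, so prior odds = posterior odds ÷ LR.
Posterior odds = 0.603/(1−0.603) = 1.5189. LR = 0.98/0.43 = 2.2791.
Prior odds = 1.5189/2.2791 = 0.6664, so P(C) = 0.6664/(1+0.6664) ≈ 0.40.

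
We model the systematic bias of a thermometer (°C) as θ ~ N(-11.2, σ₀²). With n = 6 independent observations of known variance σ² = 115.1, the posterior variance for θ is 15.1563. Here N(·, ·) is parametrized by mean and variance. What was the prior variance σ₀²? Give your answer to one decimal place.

σ₀² = 72.2

Posterior precision equals prior precision plus data precision: 1/σ_n² = 1/σ₀² + n/σ².
So 1/σ₀² = 1/15.1563 − 6/115.1 = 0.065979 − 0.052129 = 0.013850.
Hence σ₀² = 1/0.013850 ≈ 72.2.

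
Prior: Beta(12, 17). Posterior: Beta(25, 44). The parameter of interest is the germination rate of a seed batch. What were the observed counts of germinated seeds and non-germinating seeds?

13 germinated seeds and 27 non-germinating seeds

Beta is conjugate to the binomial likelihood: posterior = Beta(a+s, b+f).
Match parameters: s=25−12=13, f=44−17=27.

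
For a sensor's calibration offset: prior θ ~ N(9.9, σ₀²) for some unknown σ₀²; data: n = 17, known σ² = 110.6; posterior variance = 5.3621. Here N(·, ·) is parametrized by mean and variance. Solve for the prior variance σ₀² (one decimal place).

σ₀² = 30.5

Posterior precision equals prior precision plus data precision: 1/σ_n² = 1/σ₀² + n/σ².
So 1/σ₀² = 1/5.3621 − 17/110.6 = 0.186494 − 0.153707 = 0.032787.
Hence σ₀² = 1/0.032787 ≈ 30.5.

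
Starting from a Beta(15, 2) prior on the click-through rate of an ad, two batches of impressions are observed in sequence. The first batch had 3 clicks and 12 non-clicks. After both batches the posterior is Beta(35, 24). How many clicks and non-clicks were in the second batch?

17 clicks and 10 non-clicks

Sequential conjugate updates are equivalent to a single update on the pooled data, so total successes = posterior α − prior α and total failures = posterior β − prior β.
Total across both batches: 35−15=20 clicks, 24−2=22 non-clicks.
Subtract the first batch: 20−3=17 clicks and 22−12=10 non-clicks.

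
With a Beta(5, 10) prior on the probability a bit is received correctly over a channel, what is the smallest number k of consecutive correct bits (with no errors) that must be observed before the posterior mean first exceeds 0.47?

k = 4

After k correct bits and 0 errors the posterior is Beta(5+k, 10), with mean (5+k)/(5+10+k).
Set (5+k)/(15+k) > 0.47 and solve: k > (0.47·15 − 5)/(1 − 0.47) = 3.868.
The smallest integer exceeding 3.868 is 4.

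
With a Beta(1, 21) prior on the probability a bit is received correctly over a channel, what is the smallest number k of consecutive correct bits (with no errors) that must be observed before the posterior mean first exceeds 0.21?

k = 5

After k correct bits and 0 errors the posterior is Beta(1+k, 21), with mean (1+k)/(1+21+k).
Set (1+k)/(22+k) > 0.21 and solve: k > (0.21·22 − 1)/(1 − 0.21) = 4.582.
The smallest integer exceeding 4.582 is 5, and checking k=5: (6)/(27) = 0.2222 > 0.21.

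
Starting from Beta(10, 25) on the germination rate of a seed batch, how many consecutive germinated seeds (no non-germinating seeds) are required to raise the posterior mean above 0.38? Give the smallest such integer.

After k germinated seeds and 0 non-germinating seeds the posterior is Beta(10+k, 25), with mean (10+k)/(10+25+k).
Set (10+k)/(35+k) > 0.38 and solve: k > (0.38·35 − 10)/(1 − 0.38) = 5.323.
The smallest integer exceeding 5.323 is 6, and checking k=6: (16)/(41) = 0.3902 > 0.38.

k = 6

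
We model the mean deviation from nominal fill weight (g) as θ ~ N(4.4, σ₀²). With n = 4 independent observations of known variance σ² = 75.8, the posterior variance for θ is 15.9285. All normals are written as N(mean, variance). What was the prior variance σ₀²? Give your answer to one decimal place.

σ₀² = 99.9

For the Normal–Normal model with known σ², precisions add: τ_n = τ₀ + n/σ².
So 1/σ₀² = 1/15.9285 − 4/75.8 = 0.062781 − 0.052770 = 0.010011.
Hence σ₀² = 1/0.010011 ≈ 99.9.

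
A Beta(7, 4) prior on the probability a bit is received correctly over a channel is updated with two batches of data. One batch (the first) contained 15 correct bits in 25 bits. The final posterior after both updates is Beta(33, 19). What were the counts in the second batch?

Because Beta–binomial updating is additive in the counts, the combined data contributed (α_post−α_prior, β_post−β_prior) successes and failures.
Total across both batches: 33−7=26 correct bits, 19−4=15 errors.
Subtract the first batch: 26−15=11 correct bits and 15−10=5 errors.

11 correct bits and 5 errors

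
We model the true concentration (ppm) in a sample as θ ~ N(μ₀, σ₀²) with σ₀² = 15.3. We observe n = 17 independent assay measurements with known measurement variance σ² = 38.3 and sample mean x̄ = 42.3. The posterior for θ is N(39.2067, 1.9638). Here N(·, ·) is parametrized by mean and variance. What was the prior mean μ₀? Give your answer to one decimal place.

μ₀ = 18.2

With known observation variance, the Normal–Normal posterior has precision τ_n = τ₀ + n/σ² and mean μ_n = (τ₀μ₀ + (n/σ²)x̄)/τ_n.
Here τ₀ = 1/15.3 = 0.065359 and τ_data = 17/38.3 = 0.443864, so τ_n = 0.509223.
Rearranging for μ₀: μ₀ = (μ_n·τ_n − τ_data·x̄)/τ₀ = (39.2067·0.509223 − 0.443864·42.3) / 0.065359 = 1.189506/0.065359 ≈ 18.2.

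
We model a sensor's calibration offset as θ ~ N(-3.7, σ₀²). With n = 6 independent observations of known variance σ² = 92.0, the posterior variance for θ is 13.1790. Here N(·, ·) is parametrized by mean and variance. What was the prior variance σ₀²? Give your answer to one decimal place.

σ₀² = 93.8

For the Normal–Normal model with known σ², precisions add: τ_n = τ₀ + n/σ².
So 1/σ₀² = 1/13.1790 − 6/92.0 = 0.075878 − 0.065217 = 0.010661.
Hence σ₀² = 1/0.010661 ≈ 93.8.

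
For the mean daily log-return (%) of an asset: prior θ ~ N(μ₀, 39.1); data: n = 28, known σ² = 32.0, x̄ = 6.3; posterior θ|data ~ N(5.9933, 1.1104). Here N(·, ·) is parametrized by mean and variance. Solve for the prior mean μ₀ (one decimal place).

With known observation variance, the Normal–Normal posterior has precision τ_n = τ₀ + n/σ² and mean μ_n = (τ₀μ₀ + (n/σ²)x̄)/τ_n.
Here τ₀ = 1/39.1 = 0.025575 and τ_data = 28/32.0 = 0.875000, so τ_n = 0.900575.
Rearranging for μ₀: μ₀ = (μ_n·τ_n − τ_data·x̄)/τ₀ = (5.9933·0.900575 − 0.875000·6.3) / 0.025575 = -0.115084/0.025575 ≈ -4.5.

μ₀ = -4.5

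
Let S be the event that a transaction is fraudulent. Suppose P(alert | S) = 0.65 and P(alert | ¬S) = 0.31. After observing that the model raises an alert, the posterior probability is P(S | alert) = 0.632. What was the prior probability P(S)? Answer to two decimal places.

Bayes' rule in odds form gives O(S|E) = O(S)·[P(E|S)/P(E|¬S)], hence O(S) = O(S|E)/LR.
Posterior odds = 0.632/(1−0.632) = 1.7174. LR = 0.65/0.31 = 2.0968.
Prior odds = 1.7174/2.0968 = 0.8191, so P(S) = 0.8191/(1+0.8191) ≈ 0.45.

P(S) = 0.45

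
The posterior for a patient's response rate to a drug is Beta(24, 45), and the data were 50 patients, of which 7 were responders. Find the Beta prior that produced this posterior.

Beta(17, 2)

A Beta(a, b) prior with s successes and f failures in binomial data gives a Beta(a+s, b+f) posterior.
Subtract the data counts: 24−7=17, 45−43=2.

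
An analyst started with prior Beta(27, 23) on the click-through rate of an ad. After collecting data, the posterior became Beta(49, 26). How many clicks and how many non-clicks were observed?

22 clicks and 3 non-clicks

Under Beta–binomial conjugacy the posterior parameters are (α+s, β+f).
Match parameters: s=49−27=22, f=26−23=3.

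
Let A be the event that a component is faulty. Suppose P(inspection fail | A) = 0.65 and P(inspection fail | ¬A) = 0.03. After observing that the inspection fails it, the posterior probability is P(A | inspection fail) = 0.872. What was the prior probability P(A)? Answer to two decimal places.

In odds form, posterior odds = prior odds × likelihood ratio, so prior odds = posterior odds ÷ LR.
Posterior odds = 0.872/(1−0.872) = 6.8125. LR = 0.65/0.03 = 21.6667.
Prior odds = 6.8125/21.6667 = 0.3144, so P(A) = 0.3144/(1+0.3144) ≈ 0.24.

P(A) = 0.24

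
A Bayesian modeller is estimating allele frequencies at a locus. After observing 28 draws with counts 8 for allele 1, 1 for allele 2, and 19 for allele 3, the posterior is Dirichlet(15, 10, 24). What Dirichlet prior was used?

Dirichlet(7, 9, 5)

For a Dirichlet(α) prior with multinomial counts c, the posterior is Dirichlet(α + c) componentwise.
Subtract each count from the matching posterior parameter: 15−8=7, 10−1=9, 24−19=5.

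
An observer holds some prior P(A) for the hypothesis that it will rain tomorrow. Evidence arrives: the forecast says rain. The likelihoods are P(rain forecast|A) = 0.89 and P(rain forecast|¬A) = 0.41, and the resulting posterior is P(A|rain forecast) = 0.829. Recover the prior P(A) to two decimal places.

P(A) = 0.69

In odds form, posterior odds = prior odds × likelihood ratio, so prior odds = posterior odds ÷ LR.
Posterior odds = 0.829/(1−0.829) = 4.8480. LR = 0.89/0.41 = 2.1707.
Prior odds = 4.8480/2.1707 = 2.2334, so P(A) = 2.2334/(1+2.2334) ≈ 0.69.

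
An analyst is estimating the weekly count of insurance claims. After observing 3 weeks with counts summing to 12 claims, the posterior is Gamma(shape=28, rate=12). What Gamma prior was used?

Gamma–Poisson conjugacy: posterior shape = α + Σxᵢ, posterior rate = β + n.
So α = 28 − 12 = 16 and β = 12 − 3 = 9.

Gamma(shape=16, rate=9)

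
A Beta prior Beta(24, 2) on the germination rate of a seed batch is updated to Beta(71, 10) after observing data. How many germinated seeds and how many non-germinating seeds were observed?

A Beta(a, b) prior with s successes and f failures in binomial data gives a Beta(a+s, b+f) posterior.
So s = 71 − 24 = 47 and f = 10 − 2 = 8.

47 germinated seeds and 8 non-germinating seeds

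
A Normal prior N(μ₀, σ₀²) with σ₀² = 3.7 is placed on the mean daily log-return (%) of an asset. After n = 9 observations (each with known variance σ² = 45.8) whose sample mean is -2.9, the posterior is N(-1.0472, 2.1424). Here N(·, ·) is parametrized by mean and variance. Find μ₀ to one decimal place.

μ₀ = 0.3

The posterior mean is a precision-weighted average: μ_n = (τ₀μ₀ + τ_data·x̄)/(τ₀+τ_data), with τ₀=1/σ₀² and τ_data=n/σ².
Here τ₀ = 1/3.7 = 0.270270 and τ_data = 9/45.8 = 0.196507, so τ_n = 0.466777.
Rearranging for μ₀: μ₀ = (μ_n·τ_n − τ_data·x̄)/τ₀ = (-1.0472·0.466777 − 0.196507·-2.9) / 0.270270 = 0.081061/0.270270 ≈ 0.3.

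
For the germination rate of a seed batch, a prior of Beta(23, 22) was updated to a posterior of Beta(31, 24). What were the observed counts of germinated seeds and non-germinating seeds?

8 germinated seeds and 2 non-germinating seeds

A Beta(a, b) prior with s successes and f failures in binomial data gives a Beta(a+s, b+f) posterior.
Match parameters: s=31−23=8, f=24−22=2.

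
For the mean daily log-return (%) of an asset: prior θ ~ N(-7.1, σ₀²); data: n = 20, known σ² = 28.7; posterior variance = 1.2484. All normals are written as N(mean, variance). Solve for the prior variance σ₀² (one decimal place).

σ₀² = 9.6

Posterior precision equals prior precision plus data precision: 1/σ_n² = 1/σ₀² + n/σ².
So 1/σ₀² = 1/1.2484 − 20/28.7 = 0.801025 − 0.696864 = 0.104161.
Hence σ₀² = 1/0.104161 ≈ 9.6.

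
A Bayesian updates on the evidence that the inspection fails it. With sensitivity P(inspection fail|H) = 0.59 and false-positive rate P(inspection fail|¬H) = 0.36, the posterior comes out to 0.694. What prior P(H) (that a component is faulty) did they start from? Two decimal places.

In odds form, posterior odds = prior odds × likelihood ratio, so prior odds = posterior odds ÷ LR.
Posterior odds = 0.694/(1−0.694) = 2.2680. LR = 0.59/0.36 = 1.6389.
Prior odds = 2.2680/1.6389 = 1.3839, so P(H) = 1.3839/(1+1.3839) ≈ 0.58.

P(H) = 0.58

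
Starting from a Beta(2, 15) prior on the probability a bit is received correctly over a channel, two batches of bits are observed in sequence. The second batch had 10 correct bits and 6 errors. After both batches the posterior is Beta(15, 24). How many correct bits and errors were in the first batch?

Sequential conjugate updates are equivalent to a single update on the pooled data, so total successes = posterior α − prior α and total failures = posterior β − prior β.
Total across both batches: 15−2=13 correct bits, 24−15=9 errors.
Subtract the second batch: 13−10=3 correct bits and 9−6=3 errors.

3 correct bits and 3 errors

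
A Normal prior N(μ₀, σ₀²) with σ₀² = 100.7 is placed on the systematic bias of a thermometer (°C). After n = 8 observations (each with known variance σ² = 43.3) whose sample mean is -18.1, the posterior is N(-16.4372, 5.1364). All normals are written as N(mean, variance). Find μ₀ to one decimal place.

μ₀ = 14.5

The posterior mean is a precision-weighted average: μ_n = (τ₀μ₀ + τ_data·x̄)/(τ₀+τ_data), with τ₀=1/σ₀² and τ_data=n/σ².
Here τ₀ = 1/100.7 = 0.009930 and τ_data = 8/43.3 = 0.184758, so τ_n = 0.194688.
Rearranging for μ₀: μ₀ = (μ_n·τ_n − τ_data·x̄)/τ₀ = (-16.4372·0.194688 − 0.184758·-18.1) / 0.009930 = 0.143994/0.009930 ≈ 14.5.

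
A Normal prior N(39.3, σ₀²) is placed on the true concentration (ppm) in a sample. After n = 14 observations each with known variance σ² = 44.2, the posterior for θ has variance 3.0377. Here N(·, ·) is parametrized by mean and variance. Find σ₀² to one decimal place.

For the Normal–Normal model with known σ², precisions add: τ_n = τ₀ + n/σ².
So 1/σ₀² = 1/3.0377 − 14/44.2 = 0.329196 − 0.316742 = 0.012454.
Hence σ₀² = 1/0.012454 ≈ 80.3.

σ₀² = 80.3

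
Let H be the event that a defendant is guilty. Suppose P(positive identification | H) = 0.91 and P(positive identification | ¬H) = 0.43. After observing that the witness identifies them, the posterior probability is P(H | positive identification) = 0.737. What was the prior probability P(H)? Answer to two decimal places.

P(H) = 0.57

Bayes' rule in odds form gives O(H|E) = O(H)·[P(E|H)/P(E|¬H)], hence O(H) = O(H|E)/LR.
Posterior odds = 0.737/(1−0.737) = 2.8023. LR = 0.91/0.43 = 2.1163.
Prior odds = 2.8023/2.1163 = 1.3242, so P(H) = 1.3242/(1+1.3242) ≈ 0.57.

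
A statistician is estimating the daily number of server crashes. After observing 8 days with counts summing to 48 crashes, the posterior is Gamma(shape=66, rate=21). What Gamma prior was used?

Gamma(shape=18, rate=13)

Gamma–Poisson conjugacy: posterior shape = α + Σxᵢ, posterior rate = β + n.
So α = 66 − 48 = 18 and β = 21 − 8 = 13.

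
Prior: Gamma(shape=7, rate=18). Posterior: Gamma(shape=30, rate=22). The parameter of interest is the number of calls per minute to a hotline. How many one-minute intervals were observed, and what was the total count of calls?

n = 4 one-minute intervals with total 23 calls

Gamma–Poisson conjugacy: posterior shape = α + Σxᵢ, posterior rate = β + n.
Matching: Σxᵢ = 30 − 7 = 23 and n = 22 − 18 = 4.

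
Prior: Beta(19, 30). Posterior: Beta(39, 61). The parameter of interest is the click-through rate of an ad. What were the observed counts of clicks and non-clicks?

20 clicks and 31 non-clicks

Beta is conjugate to the binomial likelihood: posterior = Beta(a+s, b+f).
So s = 39 − 19 = 20 and f = 61 − 30 = 31.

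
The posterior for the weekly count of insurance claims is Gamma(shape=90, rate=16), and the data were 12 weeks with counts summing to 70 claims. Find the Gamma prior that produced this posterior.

Gamma(shape=20, rate=4)

Gamma–Poisson conjugacy: posterior shape = α + Σxᵢ, posterior rate = β + n.
So α = 90 − 70 = 20 and β = 16 − 12 = 4.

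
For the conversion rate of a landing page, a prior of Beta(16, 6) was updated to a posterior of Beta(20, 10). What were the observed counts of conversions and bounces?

4 conversions and 4 bounces

Under Beta–binomial conjugacy the posterior parameters are (α+s, β+f).
Match parameters: s=20−16=4, f=10−6=4.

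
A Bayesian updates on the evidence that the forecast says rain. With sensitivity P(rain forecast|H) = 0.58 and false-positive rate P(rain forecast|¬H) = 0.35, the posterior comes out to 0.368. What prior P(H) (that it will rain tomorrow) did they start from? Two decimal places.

Bayes' rule in odds form gives O(H|E) = O(H)·[P(E|H)/P(E|¬H)], hence O(H) = O(H|E)/LR.
Posterior odds = 0.368/(1−0.368) = 0.5823. LR = 0.58/0.35 = 1.6571.
Prior odds = 0.5823/1.6571 = 0.3514, so P(H) = 0.3514/(1+0.3514) ≈ 0.26.

P(H) = 0.26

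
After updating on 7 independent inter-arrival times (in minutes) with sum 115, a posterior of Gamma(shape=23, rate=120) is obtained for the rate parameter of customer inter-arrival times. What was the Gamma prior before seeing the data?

Gamma(shape=16, rate=5)

For an exponential likelihood with a Gamma(α, β) prior on the rate, n observations with total T give posterior Gamma(α+n, β+T).
So α = 23 − 7 = 16 and β = 120 − 115 = 5.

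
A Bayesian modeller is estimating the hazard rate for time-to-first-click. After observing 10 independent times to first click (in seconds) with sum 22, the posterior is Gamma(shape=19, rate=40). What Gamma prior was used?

Gamma(shape=9, rate=18)

For an exponential likelihood with a Gamma(α, β) prior on the rate, n observations with total T give posterior Gamma(α+n, β+T).
So α = 19 − 10 = 9 and β = 40 − 22 = 18.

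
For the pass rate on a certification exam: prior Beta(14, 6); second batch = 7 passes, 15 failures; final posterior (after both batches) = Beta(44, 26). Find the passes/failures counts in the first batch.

23 passes and 5 failures

Because Beta–binomial updating is additive in the counts, the combined data contributed (α_post−α_prior, β_post−β_prior) successes and failures.
Total across both batches: 44−14=30 passes, 26−6=20 failures.
Subtract the second batch: 30−7=23 passes and 20−15=5 failures.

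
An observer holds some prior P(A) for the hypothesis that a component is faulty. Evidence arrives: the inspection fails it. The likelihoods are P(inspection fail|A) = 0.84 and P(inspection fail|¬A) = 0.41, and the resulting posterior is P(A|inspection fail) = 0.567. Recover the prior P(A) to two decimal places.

In odds form, posterior odds = prior odds × likelihood ratio, so prior odds = posterior odds ÷ LR.
Posterior odds = 0.567/(1−0.567) = 1.3095. LR = 0.84/0.41 = 2.0488.
Prior odds = 1.3095/2.0488 = 0.6392, so P(A) = 0.6392/(1+0.6392) ≈ 0.39.

P(A) = 0.39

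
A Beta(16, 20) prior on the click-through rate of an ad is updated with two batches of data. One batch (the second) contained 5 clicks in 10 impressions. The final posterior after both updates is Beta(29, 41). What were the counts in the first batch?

8 clicks and 16 non-clicks

Because Beta–binomial updating is additive in the counts, the combined data contributed (α_post−α_prior, β_post−β_prior) successes and failures.
Total across both batches: 29−16=13 clicks, 41−20=21 non-clicks.
Subtract the second batch: 13−5=8 clicks and 21−5=16 non-clicks.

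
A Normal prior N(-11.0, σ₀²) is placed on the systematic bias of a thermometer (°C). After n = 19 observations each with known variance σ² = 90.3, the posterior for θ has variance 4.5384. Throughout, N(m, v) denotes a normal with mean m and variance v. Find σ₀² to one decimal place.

For the Normal–Normal model with known σ², precisions add: τ_n = τ₀ + n/σ².
So 1/σ₀² = 1/4.5384 − 19/90.3 = 0.220342 − 0.210410 = 0.009932.
Hence σ₀² = 1/0.009932 ≈ 100.7.

σ₀² = 100.7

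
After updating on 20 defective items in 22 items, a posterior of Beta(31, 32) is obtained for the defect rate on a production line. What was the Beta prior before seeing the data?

Beta(11, 30)

Beta is conjugate to the binomial likelihood: posterior = Beta(a+s, b+f).
Subtract the data counts: 31−20=11, 32−2=30.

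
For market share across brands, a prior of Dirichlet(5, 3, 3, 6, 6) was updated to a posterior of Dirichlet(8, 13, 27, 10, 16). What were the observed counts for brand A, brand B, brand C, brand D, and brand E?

For a Dirichlet(α) prior with multinomial counts c, the posterior is Dirichlet(α + c) componentwise.
Counts are posterior − prior componentwise: 8−5=3, 13−3=10, 27−3=24, 10−6=4, 16−6=10.

counts (3, 10, 24, 4, 10)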